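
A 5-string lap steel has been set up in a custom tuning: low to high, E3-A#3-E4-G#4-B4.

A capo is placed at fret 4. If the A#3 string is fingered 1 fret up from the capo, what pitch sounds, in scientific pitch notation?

The capo raises the open A#3 by 4 semitones to D4; fretting 1 more gives A#3 + 4 + 1 = A#3 + 5 semitones = D#4.

D#4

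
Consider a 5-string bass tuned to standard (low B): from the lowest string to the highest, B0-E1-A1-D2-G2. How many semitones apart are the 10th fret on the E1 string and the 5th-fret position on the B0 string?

E1 at fret 10 → D2 (MIDI 38); B0 at fret 5 → E1 (MIDI 28).
38 − 28 = 10, so the two pitches are 10 semitones apart, with D2 the higher.

10 semitones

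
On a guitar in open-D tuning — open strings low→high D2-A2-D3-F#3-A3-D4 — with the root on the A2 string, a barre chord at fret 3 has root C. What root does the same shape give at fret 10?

Moving from fret 3 to fret 10 shifts the root by 7 semitones.
C up 7 semitones is G.

G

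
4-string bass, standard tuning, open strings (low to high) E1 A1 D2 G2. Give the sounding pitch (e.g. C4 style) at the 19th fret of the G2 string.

Each fret is one semitone, so G2 + 19 = D4.

D4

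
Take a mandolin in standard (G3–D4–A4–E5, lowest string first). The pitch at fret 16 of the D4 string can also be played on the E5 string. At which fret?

2

D4 at fret 16 is D4 + 16 semitones = F#5.
The open E5 string is 14 semitones above the open D4, so the same pitch on the E5 string lies at fret 16 − 14 = 2.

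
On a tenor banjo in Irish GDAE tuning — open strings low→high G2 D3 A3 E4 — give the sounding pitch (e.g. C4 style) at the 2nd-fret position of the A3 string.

B3

The open A3 string plus 2 semitones: A–A#–B.
No B→C boundary is crossed, so the octave stays at 3.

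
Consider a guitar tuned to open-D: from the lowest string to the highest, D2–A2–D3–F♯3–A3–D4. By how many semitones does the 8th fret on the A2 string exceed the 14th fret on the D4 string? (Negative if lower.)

A2 at fret 8 → F3 (MIDI 53); D4 at fret 14 → E5 (MIDI 76).
53 − 76 = -23, so the two pitches are 23 semitones apart.

-23 semitones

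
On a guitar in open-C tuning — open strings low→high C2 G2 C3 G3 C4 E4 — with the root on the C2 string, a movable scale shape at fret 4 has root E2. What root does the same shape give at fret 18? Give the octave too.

F#3

Moving from fret 4 to fret 18 shifts the root by 14 semitones.
E2 up 14 semitones is F#3.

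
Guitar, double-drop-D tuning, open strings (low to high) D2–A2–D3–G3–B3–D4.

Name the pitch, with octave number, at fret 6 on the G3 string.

C♯4

Each fret is one semitone, so G3 + 6 = C♯4.
(Equivalently spelled D♭4.)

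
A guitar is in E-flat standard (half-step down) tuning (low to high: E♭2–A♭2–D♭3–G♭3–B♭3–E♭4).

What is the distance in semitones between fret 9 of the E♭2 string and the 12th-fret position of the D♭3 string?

13 semitones

E♭2 at fret 9 → C3 (MIDI 48); D♭3 at fret 12 → D♭4 (MIDI 61).
48 − 61 = -13, so the two pitches are 13 semitones apart, with D♭4 the higher.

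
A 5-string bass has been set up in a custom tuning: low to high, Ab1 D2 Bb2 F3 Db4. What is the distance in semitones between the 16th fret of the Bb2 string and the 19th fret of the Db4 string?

Bb2 at fret 16 → D4 (MIDI 62); Db4 at fret 19 → Ab5 (MIDI 80).
62 − 80 = -18, so the two pitches are 18 semitones apart, with Ab5 the higher.

18 semitones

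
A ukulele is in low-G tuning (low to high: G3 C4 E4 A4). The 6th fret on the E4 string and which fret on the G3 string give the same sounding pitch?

15

E4 at fret 6 is E4 + 6 semitones = A♯4.
The open G3 string is 9 semitones below the open E4, so the same pitch on the G3 string lies at fret 6 + 9 = 15.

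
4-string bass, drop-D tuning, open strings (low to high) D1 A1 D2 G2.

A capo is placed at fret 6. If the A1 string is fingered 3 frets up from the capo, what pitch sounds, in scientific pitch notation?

F♯2

The capo raises the open A1 by 6 semitones to D♯2; fretting 3 more gives A1 + 6 + 3 = A1 + 9 semitones = F♯2.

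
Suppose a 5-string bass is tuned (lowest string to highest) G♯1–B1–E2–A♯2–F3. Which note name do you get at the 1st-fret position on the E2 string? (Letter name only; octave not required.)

E2 is MIDI 40. Adding 1 gives 41; 41 mod 12 = 5, i.e. F.

F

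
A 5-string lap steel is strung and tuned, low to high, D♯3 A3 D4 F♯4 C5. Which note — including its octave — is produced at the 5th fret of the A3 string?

Each fret is one semitone, so A3 + 5 = D4.

D4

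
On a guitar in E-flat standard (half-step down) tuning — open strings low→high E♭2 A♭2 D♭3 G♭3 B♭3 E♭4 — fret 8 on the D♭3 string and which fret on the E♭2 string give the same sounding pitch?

D♭3 at fret 8 is D♭3 + 8 semitones = A3.
The open E♭2 string is 10 semitones below the open D♭3, so the same pitch on the E♭2 string lies at fret 8 + 10 = 18.

18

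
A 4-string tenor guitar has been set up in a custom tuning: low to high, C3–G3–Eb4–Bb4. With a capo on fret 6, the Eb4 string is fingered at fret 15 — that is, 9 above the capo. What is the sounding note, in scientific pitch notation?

The capo raises the open Eb4 by 6 semitones to A4; fretting 9 more gives Eb4 + 6 + 9 = Eb4 + 15 semitones = Gb5.
(Also written F#.)

Gb5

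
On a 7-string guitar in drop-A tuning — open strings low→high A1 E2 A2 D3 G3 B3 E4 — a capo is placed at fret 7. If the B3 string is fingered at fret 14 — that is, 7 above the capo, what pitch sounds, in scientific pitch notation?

C#5

The capo raises the open B3 by 7 semitones to F#4; fretting 7 more gives B3 + 7 + 7 = B3 + 14 semitones = C#5.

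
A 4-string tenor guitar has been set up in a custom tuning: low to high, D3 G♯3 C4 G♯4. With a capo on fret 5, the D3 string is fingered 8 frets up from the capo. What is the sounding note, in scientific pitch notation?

D♯4

The capo raises the open D3 by 5 semitones to G3; fretting 8 more gives D3 + 5 + 8 = D3 + 13 semitones = D♯4.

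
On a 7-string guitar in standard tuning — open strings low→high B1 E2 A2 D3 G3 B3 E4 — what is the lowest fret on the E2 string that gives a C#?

9

From E2, count semitones up the chromatic scale until reaching C#: E–F–F#–G–G#–A–A#–B–C–C# — 9 steps.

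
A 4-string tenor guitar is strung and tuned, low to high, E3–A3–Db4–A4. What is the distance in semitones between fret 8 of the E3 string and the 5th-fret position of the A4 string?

E3 at fret 8 → C4 (MIDI 60); A4 at fret 5 → D5 (MIDI 74).
60 − 74 = -14, so the two pitches are 14 semitones apart, with D5 the higher.

14 semitones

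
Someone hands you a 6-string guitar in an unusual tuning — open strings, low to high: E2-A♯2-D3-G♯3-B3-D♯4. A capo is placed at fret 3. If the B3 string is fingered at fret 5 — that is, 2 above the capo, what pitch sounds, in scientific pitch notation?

The capo raises the open B3 by 3 semitones to D4; fretting 2 more gives B3 + 3 + 2 = B3 + 5 semitones = E4.

E4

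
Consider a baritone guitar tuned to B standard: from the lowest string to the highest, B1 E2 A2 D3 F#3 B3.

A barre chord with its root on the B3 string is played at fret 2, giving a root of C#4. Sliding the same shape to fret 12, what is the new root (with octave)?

B4

Moving from fret 2 to fret 12 shifts the root by 10 semitones.
C#4 up 10 semitones is B4.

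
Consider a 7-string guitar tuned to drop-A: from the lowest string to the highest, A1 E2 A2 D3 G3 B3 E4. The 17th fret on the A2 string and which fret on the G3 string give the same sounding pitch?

A2 at fret 17 is A2 + 17 semitones = D4.
The open G3 string is 10 semitones above the open A2, so the same pitch on the G3 string lies at fret 17 − 10 = 7.

7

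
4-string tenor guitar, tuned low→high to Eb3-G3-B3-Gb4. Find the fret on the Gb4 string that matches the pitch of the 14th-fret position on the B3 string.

7

Fret 14 on B3 is MIDI 59 + 14 = 73 (Db5). On the Gb4 string (open MIDI 66), that pitch is 73 − 66 = fret 7.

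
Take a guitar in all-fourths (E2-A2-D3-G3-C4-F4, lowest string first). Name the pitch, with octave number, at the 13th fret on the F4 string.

F#5

Each fret is one semitone, so F4 + 13 = F#5.
(Equivalently spelled Gb5.)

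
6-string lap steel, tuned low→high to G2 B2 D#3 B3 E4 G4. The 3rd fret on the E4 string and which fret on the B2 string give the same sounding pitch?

20

Fret 3 on E4 is MIDI 64 + 3 = 67 (G4). On the B2 string (open MIDI 47), that pitch is 67 − 47 = fret 20.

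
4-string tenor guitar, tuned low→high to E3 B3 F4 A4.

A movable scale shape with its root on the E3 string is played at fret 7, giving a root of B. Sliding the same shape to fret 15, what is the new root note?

G

Moving from fret 7 to fret 15 shifts the root by 8 semitones.
B up 8 semitones is G.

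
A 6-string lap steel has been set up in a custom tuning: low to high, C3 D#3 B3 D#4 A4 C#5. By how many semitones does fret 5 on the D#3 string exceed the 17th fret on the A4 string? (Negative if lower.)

D#3 at fret 5 → G#3 (MIDI 56); A4 at fret 17 → D6 (MIDI 86).
56 − 86 = -30, so the two pitches are 30 semitones apart.

-30 semitones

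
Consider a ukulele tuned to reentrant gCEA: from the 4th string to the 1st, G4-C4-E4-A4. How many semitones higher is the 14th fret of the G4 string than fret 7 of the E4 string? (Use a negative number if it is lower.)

G4 at fret 14 → A5 (MIDI 81); E4 at fret 7 → B4 (MIDI 71).
81 − 71 = 10, so the two pitches are 10 semitones apart.

10 semitones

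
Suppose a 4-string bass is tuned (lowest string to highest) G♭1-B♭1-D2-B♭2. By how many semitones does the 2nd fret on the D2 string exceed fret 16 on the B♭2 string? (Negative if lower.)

D2 at fret 2 → E2 (MIDI 40); B♭2 at fret 16 → D4 (MIDI 62).
40 − 62 = -22, so the two pitches are 22 semitones apart.

-22 semitones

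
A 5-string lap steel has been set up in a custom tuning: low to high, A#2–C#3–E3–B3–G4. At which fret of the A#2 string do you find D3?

D3 is 4 semitones above the open A#2 (A#–B–C–C#–D), so it sits at fret 4.

4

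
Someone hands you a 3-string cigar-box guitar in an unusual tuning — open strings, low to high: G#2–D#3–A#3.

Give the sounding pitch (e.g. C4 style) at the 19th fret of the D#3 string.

A#4

Each fret is one semitone, so D#3 + 19 = A#4.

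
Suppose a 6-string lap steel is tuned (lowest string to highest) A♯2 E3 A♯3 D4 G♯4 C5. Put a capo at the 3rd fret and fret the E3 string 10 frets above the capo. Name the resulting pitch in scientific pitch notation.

F4

The capo raises the open E3 by 3 semitones to G3; fretting 10 more gives E3 + 3 + 10 = E3 + 13 semitones = F4.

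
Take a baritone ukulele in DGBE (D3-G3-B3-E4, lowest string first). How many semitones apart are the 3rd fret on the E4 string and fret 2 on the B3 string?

E4 at fret 3 → G4 (MIDI 67); B3 at fret 2 → C#4 (MIDI 61).
67 − 61 = 6, so the two pitches are 6 semitones apart, with G4 the higher.

6 semitones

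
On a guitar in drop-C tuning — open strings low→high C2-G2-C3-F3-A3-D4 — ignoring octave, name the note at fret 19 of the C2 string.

G

Each fret is one semitone, so C2 + 19 = G.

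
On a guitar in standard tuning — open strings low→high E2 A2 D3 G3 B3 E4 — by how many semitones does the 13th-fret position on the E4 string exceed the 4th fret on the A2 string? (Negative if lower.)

E4 at fret 13 → F5 (MIDI 77); A2 at fret 4 → C#3 (MIDI 49).
77 − 49 = 28, so the two pitches are 28 semitones apart.

28 semitones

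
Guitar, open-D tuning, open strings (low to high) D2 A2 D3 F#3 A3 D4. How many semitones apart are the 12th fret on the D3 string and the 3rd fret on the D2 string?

21 semitones

D3 at fret 12 → D4 (MIDI 62); D2 at fret 3 → F2 (MIDI 41).
62 − 41 = 21, so the two pitches are 21 semitones apart, with D4 the higher.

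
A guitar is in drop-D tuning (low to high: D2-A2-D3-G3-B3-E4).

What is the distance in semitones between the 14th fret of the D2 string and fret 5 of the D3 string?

D2 at fret 14 → E3 (MIDI 52); D3 at fret 5 → G3 (MIDI 55).
52 − 55 = -3, so the two pitches are 3 semitones apart, with G3 the higher.

3 semitones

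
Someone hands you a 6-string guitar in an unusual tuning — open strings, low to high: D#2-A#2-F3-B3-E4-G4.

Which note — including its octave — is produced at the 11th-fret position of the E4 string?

D#5

The open E4 string plus 11 semitones: E–F–F#–G–…–C#–D–D#.
The walk passes from B into C once, so the octave number goes from 4 to 5.
(Equivalently spelled Eb5.)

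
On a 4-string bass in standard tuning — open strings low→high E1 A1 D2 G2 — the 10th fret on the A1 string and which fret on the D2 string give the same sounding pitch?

Fret 10 on A1 is MIDI 33 + 10 = 43 (G2). On the D2 string (open MIDI 38), that pitch is 43 − 38 = fret 5.

5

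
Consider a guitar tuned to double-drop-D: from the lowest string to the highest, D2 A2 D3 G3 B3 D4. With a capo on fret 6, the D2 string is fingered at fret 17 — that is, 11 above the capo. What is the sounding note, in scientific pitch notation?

The capo raises the open D2 by 6 semitones to G♯2; fretting 11 more gives D2 + 6 + 11 = D2 + 17 semitones = G3.

G3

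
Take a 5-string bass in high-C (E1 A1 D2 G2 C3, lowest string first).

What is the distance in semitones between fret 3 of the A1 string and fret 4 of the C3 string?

A1 at fret 3 → C2 (MIDI 36); C3 at fret 4 → E3 (MIDI 52).
36 − 52 = -16, so the two pitches are 16 semitones apart, with E3 the higher.

16 semitones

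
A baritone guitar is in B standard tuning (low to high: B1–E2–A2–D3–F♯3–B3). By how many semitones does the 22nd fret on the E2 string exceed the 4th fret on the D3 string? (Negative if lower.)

8 semitones

E2 at fret 22 → D4 (MIDI 62); D3 at fret 4 → F♯3 (MIDI 54).
62 − 54 = 8, so the two pitches are 8 semitones apart.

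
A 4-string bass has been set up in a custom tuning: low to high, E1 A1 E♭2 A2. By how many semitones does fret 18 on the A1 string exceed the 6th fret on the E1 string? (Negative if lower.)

17 semitones

A1 at fret 18 → E♭3 (MIDI 51); E1 at fret 6 → B♭1 (MIDI 34).
51 − 34 = 17, so the two pitches are 17 semitones apart.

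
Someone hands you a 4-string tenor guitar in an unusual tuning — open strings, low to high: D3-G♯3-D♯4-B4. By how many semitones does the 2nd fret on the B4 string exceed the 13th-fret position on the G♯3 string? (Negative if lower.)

B4 at fret 2 → C♯5 (MIDI 73); G♯3 at fret 13 → A4 (MIDI 69).
73 − 69 = 4, so the two pitches are 4 semitones apart.

4 semitones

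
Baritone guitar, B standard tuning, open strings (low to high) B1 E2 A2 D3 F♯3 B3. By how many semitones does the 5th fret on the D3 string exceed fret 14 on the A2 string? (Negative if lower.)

D3 at fret 5 → G3 (MIDI 55); A2 at fret 14 → B3 (MIDI 59).
55 − 59 = -4, so the two pitches are 4 semitones apart.

-4 semitones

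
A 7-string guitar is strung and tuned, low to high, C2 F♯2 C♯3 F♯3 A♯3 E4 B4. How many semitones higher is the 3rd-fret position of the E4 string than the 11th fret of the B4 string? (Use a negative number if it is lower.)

E4 at fret 3 → G4 (MIDI 67); B4 at fret 11 → A♯5 (MIDI 82).
67 − 82 = -15, so the two pitches are 15 semitones apart.

-15 semitones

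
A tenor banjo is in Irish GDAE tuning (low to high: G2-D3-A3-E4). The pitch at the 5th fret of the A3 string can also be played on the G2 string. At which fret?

A3 at fret 5 is A3 + 5 semitones = D4.
The open G2 string is 14 semitones below the open A3, so the same pitch on the G2 string lies at fret 5 + 14 = 19.

19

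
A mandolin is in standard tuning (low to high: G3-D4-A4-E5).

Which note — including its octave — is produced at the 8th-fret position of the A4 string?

F5

A4 is MIDI 69. Adding 8 gives 77, which is F5.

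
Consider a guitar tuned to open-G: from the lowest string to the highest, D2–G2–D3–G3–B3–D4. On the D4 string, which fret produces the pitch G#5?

G#5 is 18 semitones above the open D4 (D–D#–E–F–…–F#–G–G#), so it sits at fret 18.

18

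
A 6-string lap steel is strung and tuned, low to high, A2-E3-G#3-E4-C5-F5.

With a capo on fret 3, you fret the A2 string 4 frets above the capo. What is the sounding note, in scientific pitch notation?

E3

The capo raises the open A2 by 3 semitones to C3; fretting 4 more gives A2 + 3 + 4 = A2 + 7 semitones = E3.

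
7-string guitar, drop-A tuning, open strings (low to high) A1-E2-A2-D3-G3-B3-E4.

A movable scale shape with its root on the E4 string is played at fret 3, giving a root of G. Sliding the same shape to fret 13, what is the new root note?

F

Moving from fret 3 to fret 13 shifts the root by 10 semitones.
G up 10 semitones is F.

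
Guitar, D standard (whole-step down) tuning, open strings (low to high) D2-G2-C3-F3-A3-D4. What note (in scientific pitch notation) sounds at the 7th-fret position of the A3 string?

E4

The open A3 string plus 7 semitones: A–A#–B–C–C#–D–D#–E.
The walk passes from B into C once, so the octave number goes from 3 to 4.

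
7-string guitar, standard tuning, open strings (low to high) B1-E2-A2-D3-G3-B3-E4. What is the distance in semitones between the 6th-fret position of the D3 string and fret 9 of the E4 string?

17 semitones

D3 at fret 6 → G#3 (MIDI 56); E4 at fret 9 → C#5 (MIDI 73).
56 − 73 = -17, so the two pitches are 17 semitones apart, with C#5 the higher.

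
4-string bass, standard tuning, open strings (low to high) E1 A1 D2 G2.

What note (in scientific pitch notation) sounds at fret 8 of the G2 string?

The open G2 string plus 8 semitones: G–G#–A–A#–B–C–C#–D–D#.
The walk passes from B into C once, so the octave number goes from 2 to 3.

D#3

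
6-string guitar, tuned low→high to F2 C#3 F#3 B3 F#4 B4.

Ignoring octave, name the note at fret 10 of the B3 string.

A

The open B3 string plus 10 semitones: B–C–C#–D–…–G–G#–A.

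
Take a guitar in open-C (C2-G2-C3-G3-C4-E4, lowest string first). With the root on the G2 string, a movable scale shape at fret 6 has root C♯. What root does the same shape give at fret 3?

A♯

Moving from fret 6 to fret 3 shifts the root by -3 semitones.
C♯ down 3 semitones is A♯.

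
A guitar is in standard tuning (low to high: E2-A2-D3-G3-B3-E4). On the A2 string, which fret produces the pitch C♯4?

C♯4 is 16 semitones above the open A2 (A–A#–B–C–…–B–C–C#), so it sits at fret 16.

16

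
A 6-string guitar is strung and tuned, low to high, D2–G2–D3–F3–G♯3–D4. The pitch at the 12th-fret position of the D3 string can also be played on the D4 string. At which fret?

D3 at fret 12 is D3 + 12 semitones = D4.
The open D4 string is 12 semitones above the open D3, so the same pitch on the D4 string lies at fret 12 − 12 = 0.

0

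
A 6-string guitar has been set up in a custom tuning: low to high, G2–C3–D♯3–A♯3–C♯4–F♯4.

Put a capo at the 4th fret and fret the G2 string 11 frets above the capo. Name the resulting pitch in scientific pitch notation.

The capo raises the open G2 by 4 semitones to B2; fretting 11 more gives G2 + 4 + 11 = G2 + 15 semitones = A♯3.
(Also written B♭.)

A♯3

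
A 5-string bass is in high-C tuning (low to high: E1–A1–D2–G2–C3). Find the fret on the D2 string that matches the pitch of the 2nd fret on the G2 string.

G2 at fret 2 is G2 + 2 semitones = A2.
The open D2 string is 5 semitones below the open G2, so the same pitch on the D2 string lies at fret 2 + 5 = 7.

7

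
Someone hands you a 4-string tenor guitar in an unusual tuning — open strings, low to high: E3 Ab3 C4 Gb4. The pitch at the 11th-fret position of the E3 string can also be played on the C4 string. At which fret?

3

E3 at fret 11 is E3 + 11 semitones = Eb4.
The open C4 string is 8 semitones above the open E3, so the same pitch on the C4 string lies at fret 11 − 8 = 3.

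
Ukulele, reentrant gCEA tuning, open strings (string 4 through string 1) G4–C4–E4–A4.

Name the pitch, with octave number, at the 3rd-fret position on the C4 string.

D#4

The open C4 string plus 3 semitones: C–C#–D–D#.
No B→C boundary is crossed, so the octave stays at 4.
(Equivalently spelled Eb4.)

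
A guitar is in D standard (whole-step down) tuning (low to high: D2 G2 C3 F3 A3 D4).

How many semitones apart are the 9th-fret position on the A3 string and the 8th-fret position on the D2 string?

A3 at fret 9 → F#4 (MIDI 66); D2 at fret 8 → A#2 (MIDI 46).
66 − 46 = 20, so the two pitches are 20 semitones apart, with F#4 the higher.

20 semitones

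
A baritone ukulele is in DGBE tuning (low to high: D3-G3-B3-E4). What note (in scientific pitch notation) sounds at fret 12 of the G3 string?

G3 is MIDI 55. Adding 12 gives 67, which is G4.

G4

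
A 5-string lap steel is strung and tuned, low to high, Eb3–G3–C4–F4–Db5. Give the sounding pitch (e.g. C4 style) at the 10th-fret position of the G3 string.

F4

The open G3 string plus 10 semitones: G–Ab–A–Bb–…–Eb–E–F.
The walk passes from B into C once, so the octave number goes from 3 to 4.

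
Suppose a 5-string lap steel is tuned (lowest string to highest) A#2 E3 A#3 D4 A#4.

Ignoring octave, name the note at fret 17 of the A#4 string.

A#4 is MIDI 70. Adding 17 gives 87; 87 mod 12 = 3, i.e. D#.
(Equivalently spelled Eb.)

D#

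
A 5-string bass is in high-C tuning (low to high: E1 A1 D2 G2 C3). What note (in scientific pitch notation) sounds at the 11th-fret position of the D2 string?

C♯3

Each fret is one semitone, so D2 + 11 = C♯3.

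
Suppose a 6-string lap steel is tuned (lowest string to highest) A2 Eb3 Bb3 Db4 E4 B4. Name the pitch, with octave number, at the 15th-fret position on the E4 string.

G5

E4 is MIDI 64. Adding 15 gives 79, which is G5.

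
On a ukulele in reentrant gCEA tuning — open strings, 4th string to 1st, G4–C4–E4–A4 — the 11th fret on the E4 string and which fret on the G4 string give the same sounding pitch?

8

E4 at fret 11 is E4 + 11 semitones = D#5.
The open G4 string is 3 semitones above the open E4, so the same pitch on the G4 string lies at fret 11 − 3 = 8.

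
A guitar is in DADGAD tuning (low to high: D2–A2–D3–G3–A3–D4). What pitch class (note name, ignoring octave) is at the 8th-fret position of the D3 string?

Each fret is one semitone, so D3 + 8 = A#.

A#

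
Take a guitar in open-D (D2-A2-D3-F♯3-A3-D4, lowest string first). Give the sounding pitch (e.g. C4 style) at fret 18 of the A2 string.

The open A2 string plus 18 semitones: A–A#–B–C–…–C#–D–D#.
The walk passes from B into C 2 times, so the octave number goes from 2 to 4.

D♯4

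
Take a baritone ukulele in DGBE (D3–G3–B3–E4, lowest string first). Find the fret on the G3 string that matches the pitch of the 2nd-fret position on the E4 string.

Fret 2 on E4 is MIDI 64 + 2 = 66 (F#4). On the G3 string (open MIDI 55), that pitch is 66 − 55 = fret 11.

11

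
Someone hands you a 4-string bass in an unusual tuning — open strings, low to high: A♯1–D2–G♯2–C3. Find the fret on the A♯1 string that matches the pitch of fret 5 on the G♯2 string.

Fret 5 on G♯2 is MIDI 44 + 5 = 49 (C♯3). On the A♯1 string (open MIDI 34), that pitch is 49 − 34 = fret 15.

15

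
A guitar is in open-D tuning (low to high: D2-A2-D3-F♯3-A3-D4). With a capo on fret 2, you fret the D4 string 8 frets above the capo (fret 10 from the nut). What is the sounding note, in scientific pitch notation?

C5

The capo raises the open D4 by 2 semitones to E4; fretting 8 more gives D4 + 2 + 8 = D4 + 10 semitones = C5.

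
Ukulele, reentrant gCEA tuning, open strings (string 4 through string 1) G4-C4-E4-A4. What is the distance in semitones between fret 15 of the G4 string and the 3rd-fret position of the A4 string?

G4 at fret 15 → A#5 (MIDI 82); A4 at fret 3 → C5 (MIDI 72).
82 − 72 = 10, so the two pitches are 10 semitones apart, with A#5 the higher.

10 semitones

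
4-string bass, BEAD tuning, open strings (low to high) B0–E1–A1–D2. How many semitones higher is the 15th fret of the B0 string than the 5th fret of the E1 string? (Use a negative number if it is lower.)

B0 at fret 15 → D2 (MIDI 38); E1 at fret 5 → A1 (MIDI 33).
38 − 33 = 5, so the two pitches are 5 semitones apart.

5 semitones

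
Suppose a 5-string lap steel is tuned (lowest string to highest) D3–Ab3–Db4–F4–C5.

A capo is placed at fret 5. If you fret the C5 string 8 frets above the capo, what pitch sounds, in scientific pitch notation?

Db6

The capo raises the open C5 by 5 semitones to F5; fretting 8 more gives C5 + 5 + 8 = C5 + 13 semitones = Db6.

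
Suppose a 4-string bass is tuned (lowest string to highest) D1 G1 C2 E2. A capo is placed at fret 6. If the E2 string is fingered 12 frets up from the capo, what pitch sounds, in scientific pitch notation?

A♯3

The capo raises the open E2 by 6 semitones to A♯2; fretting 12 more gives E2 + 6 + 12 = E2 + 18 semitones = A♯3.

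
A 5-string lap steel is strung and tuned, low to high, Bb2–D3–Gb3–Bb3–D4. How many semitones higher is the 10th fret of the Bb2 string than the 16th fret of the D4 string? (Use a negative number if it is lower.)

-22 semitones

Bb2 at fret 10 → Ab3 (MIDI 56); D4 at fret 16 → Gb5 (MIDI 78).
56 − 78 = -22, so the two pitches are 22 semitones apart.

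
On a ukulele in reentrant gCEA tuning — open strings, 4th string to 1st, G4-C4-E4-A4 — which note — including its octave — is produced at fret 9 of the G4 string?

The open G4 string plus 9 semitones: G–G#–A–A#–B–C–C#–D–D#–E.
The walk passes from B into C once, so the octave number goes from 4 to 5.

E5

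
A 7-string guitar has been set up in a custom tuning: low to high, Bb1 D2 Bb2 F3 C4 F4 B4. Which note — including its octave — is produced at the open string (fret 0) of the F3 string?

F3

Fret 0 is the open string itself, so the pitch is just F3.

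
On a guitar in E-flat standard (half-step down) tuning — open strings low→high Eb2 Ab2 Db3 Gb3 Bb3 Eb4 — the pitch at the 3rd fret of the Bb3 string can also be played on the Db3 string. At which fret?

Bb3 at fret 3 is Bb3 + 3 semitones = Db4.
The open Db3 string is 9 semitones below the open Bb3, so the same pitch on the Db3 string lies at fret 3 + 9 = 12.

12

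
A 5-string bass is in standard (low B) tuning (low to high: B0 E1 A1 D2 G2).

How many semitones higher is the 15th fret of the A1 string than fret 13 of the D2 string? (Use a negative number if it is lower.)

-3 semitones

A1 at fret 15 → C3 (MIDI 48); D2 at fret 13 → D#3 (MIDI 51).
48 − 51 = -3, so the two pitches are 3 semitones apart.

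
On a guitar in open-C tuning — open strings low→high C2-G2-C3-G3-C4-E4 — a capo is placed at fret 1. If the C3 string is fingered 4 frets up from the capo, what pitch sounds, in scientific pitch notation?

F3

The capo raises the open C3 by 1 semitone to C#3; fretting 4 more gives C3 + 1 + 4 = C3 + 5 semitones = F3.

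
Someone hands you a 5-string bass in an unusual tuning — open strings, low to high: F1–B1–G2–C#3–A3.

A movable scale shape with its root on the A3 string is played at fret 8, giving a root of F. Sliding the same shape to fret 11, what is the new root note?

G#

Moving from fret 8 to fret 11 shifts the root by 3 semitones.
F up 3 semitones is G#.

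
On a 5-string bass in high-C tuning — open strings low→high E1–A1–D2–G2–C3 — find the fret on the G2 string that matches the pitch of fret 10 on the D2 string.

5

Fret 10 on D2 is MIDI 38 + 10 = 48 (C3). On the G2 string (open MIDI 43), that pitch is 48 − 43 = fret 5.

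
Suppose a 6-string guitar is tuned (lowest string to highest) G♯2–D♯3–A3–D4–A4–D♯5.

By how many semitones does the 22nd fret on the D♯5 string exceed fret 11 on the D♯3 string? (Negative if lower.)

D♯5 at fret 22 → C♯7 (MIDI 97); D♯3 at fret 11 → D4 (MIDI 62).
97 − 62 = 35, so the two pitches are 35 semitones apart.

35 semitones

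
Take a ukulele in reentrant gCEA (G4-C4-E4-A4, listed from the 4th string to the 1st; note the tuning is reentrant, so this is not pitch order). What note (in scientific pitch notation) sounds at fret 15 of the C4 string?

D#5

C4 is MIDI 60. Adding 15 gives 75, which is D#5.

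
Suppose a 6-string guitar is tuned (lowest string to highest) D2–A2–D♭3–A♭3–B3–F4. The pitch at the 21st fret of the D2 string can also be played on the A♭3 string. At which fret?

D2 at fret 21 is D2 + 21 semitones = B3.
The open A♭3 string is 18 semitones above the open D2, so the same pitch on the A♭3 string lies at fret 21 − 18 = 3.

3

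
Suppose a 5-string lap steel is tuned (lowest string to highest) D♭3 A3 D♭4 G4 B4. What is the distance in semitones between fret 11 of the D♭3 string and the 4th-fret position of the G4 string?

11 semitones

D♭3 at fret 11 → C4 (MIDI 60); G4 at fret 4 → B4 (MIDI 71).
60 − 71 = -11, so the two pitches are 11 semitones apart, with B4 the higher.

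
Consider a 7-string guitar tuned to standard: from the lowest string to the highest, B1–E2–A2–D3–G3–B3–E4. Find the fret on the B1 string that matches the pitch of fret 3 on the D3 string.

18

D3 at fret 3 is D3 + 3 semitones = F3.
The open B1 string is 15 semitones below the open D3, so the same pitch on the B1 string lies at fret 3 + 15 = 18.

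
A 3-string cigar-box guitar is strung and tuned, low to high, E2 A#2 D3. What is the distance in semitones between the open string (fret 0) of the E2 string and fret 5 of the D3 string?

15 semitones

E2 at fret 0 → E2 (MIDI 40); D3 at fret 5 → G3 (MIDI 55).
40 − 55 = -15, so the two pitches are 15 semitones apart, with G3 the higher.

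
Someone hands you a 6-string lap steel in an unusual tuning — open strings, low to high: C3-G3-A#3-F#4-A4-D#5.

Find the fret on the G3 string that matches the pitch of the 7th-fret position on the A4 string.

A4 at fret 7 is A4 + 7 semitones = E5.
The open G3 string is 14 semitones below the open A4, so the same pitch on the G3 string lies at fret 7 + 14 = 21.

21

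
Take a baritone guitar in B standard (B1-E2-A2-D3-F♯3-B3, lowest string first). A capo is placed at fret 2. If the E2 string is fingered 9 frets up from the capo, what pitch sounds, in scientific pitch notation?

D♯3

The capo raises the open E2 by 2 semitones to F♯2; fretting 9 more gives E2 + 2 + 9 = E2 + 11 semitones = D♯3.
(Also written E♭.)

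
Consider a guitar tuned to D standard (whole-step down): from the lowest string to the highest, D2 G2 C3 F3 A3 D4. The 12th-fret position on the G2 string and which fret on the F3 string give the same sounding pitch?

Fret 12 on G2 is MIDI 43 + 12 = 55 (G3). On the F3 string (open MIDI 53), that pitch is 55 − 53 = fret 2.

2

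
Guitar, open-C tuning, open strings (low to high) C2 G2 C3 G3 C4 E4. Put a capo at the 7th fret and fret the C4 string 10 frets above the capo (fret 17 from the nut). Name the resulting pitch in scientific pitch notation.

F5

The capo raises the open C4 by 7 semitones to G4; fretting 10 more gives C4 + 7 + 10 = C4 + 17 semitones = F5.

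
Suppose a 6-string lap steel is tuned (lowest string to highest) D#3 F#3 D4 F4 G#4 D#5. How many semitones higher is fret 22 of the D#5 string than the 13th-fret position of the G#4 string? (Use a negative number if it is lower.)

16 semitones

D#5 at fret 22 → C#7 (MIDI 97); G#4 at fret 13 → A5 (MIDI 81).
97 − 81 = 16, so the two pitches are 16 semitones apart.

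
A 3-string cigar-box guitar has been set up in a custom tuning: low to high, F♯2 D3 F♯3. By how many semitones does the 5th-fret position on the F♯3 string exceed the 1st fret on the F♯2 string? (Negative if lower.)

F♯3 at fret 5 → B3 (MIDI 59); F♯2 at fret 1 → G2 (MIDI 43).
59 − 43 = 16, so the two pitches are 16 semitones apart.

16 semitones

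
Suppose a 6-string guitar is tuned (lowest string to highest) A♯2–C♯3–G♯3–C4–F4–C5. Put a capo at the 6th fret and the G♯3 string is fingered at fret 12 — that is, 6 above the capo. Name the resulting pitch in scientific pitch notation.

G♯4

The capo raises the open G♯3 by 6 semitones to D4; fretting 6 more gives G♯3 + 6 + 6 = G♯3 + 12 semitones = G♯4.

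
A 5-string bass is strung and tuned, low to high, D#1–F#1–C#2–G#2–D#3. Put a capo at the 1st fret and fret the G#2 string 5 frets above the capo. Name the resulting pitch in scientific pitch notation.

The capo raises the open G#2 by 1 semitone to A2; fretting 5 more gives G#2 + 1 + 5 = G#2 + 6 semitones = D3.

D3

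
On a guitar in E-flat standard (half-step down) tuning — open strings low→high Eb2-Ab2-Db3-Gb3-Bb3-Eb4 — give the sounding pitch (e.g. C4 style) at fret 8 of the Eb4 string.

B4

Each fret is one semitone, so Eb4 + 8 = B4.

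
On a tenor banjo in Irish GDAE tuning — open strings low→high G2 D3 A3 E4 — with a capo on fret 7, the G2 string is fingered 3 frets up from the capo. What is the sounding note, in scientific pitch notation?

F3

The capo raises the open G2 by 7 semitones to D3; fretting 3 more gives G2 + 7 + 3 = G2 + 10 semitones = F3.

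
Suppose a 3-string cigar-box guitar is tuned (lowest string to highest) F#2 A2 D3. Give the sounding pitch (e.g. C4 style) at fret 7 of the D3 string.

A3

The open D3 string plus 7 semitones: D–D#–E–F–F#–G–G#–A.
No B→C boundary is crossed, so the octave stays at 3.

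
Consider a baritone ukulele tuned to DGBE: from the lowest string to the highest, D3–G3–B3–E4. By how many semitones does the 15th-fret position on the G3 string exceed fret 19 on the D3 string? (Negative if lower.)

G3 at fret 15 → A#4 (MIDI 70); D3 at fret 19 → A4 (MIDI 69).
70 − 69 = 1, so the two pitches are 1 semitone apart.

1 semitone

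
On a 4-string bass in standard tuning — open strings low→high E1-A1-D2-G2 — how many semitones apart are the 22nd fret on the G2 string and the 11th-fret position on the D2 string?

16 semitones

G2 at fret 22 → F4 (MIDI 65); D2 at fret 11 → C#3 (MIDI 49).
65 − 49 = 16, so the two pitches are 16 semitones apart, with F4 the higher.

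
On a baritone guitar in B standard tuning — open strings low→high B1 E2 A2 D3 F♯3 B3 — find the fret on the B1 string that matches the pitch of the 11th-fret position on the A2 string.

21

Fret 11 on A2 is MIDI 45 + 11 = 56 (G♯3). On the B1 string (open MIDI 35), that pitch is 56 − 35 = fret 21.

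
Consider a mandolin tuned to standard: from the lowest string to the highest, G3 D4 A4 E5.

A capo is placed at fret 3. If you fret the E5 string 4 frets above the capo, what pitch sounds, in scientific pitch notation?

B5

The capo raises the open E5 by 3 semitones to G5; fretting 4 more gives E5 + 3 + 4 = E5 + 7 semitones = B5.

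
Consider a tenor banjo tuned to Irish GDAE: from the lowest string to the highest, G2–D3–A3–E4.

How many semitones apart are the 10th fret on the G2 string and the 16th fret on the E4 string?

G2 at fret 10 → F3 (MIDI 53); E4 at fret 16 → G♯5 (MIDI 80).
53 − 80 = -27, so the two pitches are 27 semitones apart, with G♯5 the higher.

27 semitones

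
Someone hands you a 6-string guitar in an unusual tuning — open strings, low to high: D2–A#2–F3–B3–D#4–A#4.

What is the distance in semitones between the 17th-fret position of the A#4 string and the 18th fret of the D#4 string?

6 semitones

A#4 at fret 17 → D#6 (MIDI 87); D#4 at fret 18 → A5 (MIDI 81).
87 − 81 = 6, so the two pitches are 6 semitones apart, with D#6 the higher.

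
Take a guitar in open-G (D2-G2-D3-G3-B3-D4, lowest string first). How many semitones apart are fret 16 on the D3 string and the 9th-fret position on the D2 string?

D3 at fret 16 → F#4 (MIDI 66); D2 at fret 9 → B2 (MIDI 47).
66 − 47 = 19, so the two pitches are 19 semitones apart, with F#4 the higher.

19 semitones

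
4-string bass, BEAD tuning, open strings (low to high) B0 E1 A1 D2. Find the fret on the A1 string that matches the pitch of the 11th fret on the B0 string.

1

B0 at fret 11 is B0 + 11 semitones = A♯1.
The open A1 string is 10 semitones above the open B0, so the same pitch on the A1 string lies at fret 11 − 10 = 1.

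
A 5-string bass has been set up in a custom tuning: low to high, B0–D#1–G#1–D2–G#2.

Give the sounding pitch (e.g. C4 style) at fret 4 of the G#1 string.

The open G#1 string plus 4 semitones: G#–A–A#–B–C.
The walk passes from B into C once, so the octave number goes from 1 to 2.

C2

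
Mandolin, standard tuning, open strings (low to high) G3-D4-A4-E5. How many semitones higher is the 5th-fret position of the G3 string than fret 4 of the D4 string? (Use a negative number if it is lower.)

G3 at fret 5 → C4 (MIDI 60); D4 at fret 4 → F#4 (MIDI 66).
60 − 66 = -6, so the two pitches are 6 semitones apart.

-6 semitones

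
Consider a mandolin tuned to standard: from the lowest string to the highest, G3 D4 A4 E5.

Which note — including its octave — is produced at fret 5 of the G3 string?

G3 is MIDI 55. Adding 5 gives 60, which is C4.

C4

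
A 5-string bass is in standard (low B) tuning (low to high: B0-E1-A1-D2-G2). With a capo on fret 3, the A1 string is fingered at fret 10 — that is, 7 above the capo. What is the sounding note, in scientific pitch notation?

G2

The capo raises the open A1 by 3 semitones to C2; fretting 7 more gives A1 + 3 + 7 = A1 + 10 semitones = G2.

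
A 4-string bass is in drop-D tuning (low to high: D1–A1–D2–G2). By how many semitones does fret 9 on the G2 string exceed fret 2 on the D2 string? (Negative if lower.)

12 semitones

G2 at fret 9 → E3 (MIDI 52); D2 at fret 2 → E2 (MIDI 40).
52 − 40 = 12, so the two pitches are 12 semitones apart.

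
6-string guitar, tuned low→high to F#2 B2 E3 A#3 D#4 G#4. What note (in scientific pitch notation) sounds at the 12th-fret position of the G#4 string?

G#4 is MIDI 68. Adding 12 gives 80, which is G#5.
(Equivalently spelled Ab5.)

G#5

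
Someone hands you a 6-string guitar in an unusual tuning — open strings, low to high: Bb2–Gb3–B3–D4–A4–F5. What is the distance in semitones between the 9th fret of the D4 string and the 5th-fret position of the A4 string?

D4 at fret 9 → B4 (MIDI 71); A4 at fret 5 → D5 (MIDI 74).
71 − 74 = -3, so the two pitches are 3 semitones apart, with D5 the higher.

3 semitones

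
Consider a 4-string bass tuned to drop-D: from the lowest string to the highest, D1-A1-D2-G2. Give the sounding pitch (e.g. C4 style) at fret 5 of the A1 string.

Each fret is one semitone, so A1 + 5 = D2.

D2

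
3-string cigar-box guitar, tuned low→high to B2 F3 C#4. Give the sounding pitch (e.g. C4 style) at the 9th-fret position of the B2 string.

G#3

B2 is MIDI 47. Adding 9 gives 56, which is G#3.
(Equivalently spelled Ab3.)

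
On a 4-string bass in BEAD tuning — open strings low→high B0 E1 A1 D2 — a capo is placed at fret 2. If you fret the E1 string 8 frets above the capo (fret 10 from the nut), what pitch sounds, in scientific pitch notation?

The capo raises the open E1 by 2 semitones to F♯1; fretting 8 more gives E1 + 2 + 8 = E1 + 10 semitones = D2.

D2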